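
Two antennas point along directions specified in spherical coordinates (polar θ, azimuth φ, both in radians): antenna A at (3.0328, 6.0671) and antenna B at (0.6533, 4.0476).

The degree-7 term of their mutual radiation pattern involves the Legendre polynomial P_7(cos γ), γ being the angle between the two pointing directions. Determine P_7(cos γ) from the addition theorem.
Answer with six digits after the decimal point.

0.305721

Summing Y*_{l m}(θ₁,φ₁)·Y_{l m}(θ₂,φ₂) over m ∈ [−7, 7]; prefactor 4π/(2·7+1) = 0.837758:
  term(m=-7) = 0.00000 + 0.00000j   from Y*(Ω₁)=0.00000 - 0.00000j, Y(Ω₂)=-0.01530 + 0.00090j
  term(m=-6) = -0.00000 + 0.00000j   from Y*(Ω₁)=-0.00000 + 0.00000j, Y(Ω₂)=0.04960 + 0.05614j
  term(m=-5) = -0.00001 - 0.00001j   from Y*(Ω₁)=0.00003 - 0.00006j, Y(Ω₂)=0.03973 - 0.21544j
  term(m=-4) = 0.00009 - 0.00040j   from Y*(Ω₁)=-0.00065 + 0.00076j, Y(Ω₂)=-0.36619 + 0.19178j
  term(m=-3) = 0.00484 - 0.00111j   from Y*(Ω₁)=0.00874 - 0.00662j, Y(Ω₂)=0.41311 + 0.18626j
  term(m=-2) = 0.00602 + 0.00755j   from Y*(Ω₁)=-0.07650 + 0.03529j, Y(Ω₂)=-0.02737 - 0.11127j
  term(m=-1) = 0.06295 - 0.13076j   from Y*(Ω₁)=0.39978 - 0.08776j, Y(Ω₂)=0.21873 - 0.27906j
  term(m=+0) = 0.21713 + 0.00000j   from Y*(Ω₁)=-0.91879 + 0.00000j, Y(Ω₂)=-0.23632 + 0.00000j
  term(m=+1) = 0.06295 + 0.13076j   from Y*(Ω₁)=-0.39978 - 0.08776j, Y(Ω₂)=-0.21873 - 0.27906j
  term(m=+2) = 0.00602 - 0.00755j   from Y*(Ω₁)=-0.07650 - 0.03529j, Y(Ω₂)=-0.02737 + 0.11127j
  term(m=+3) = 0.00484 + 0.00111j   from Y*(Ω₁)=-0.00874 - 0.00662j, Y(Ω₂)=-0.41311 + 0.18626j
  term(m=+4) = 0.00009 + 0.00040j   from Y*(Ω₁)=-0.00065 - 0.00076j, Y(Ω₂)=-0.36619 - 0.19178j
  term(m=+5) = -0.00001 + 0.00001j   from Y*(Ω₁)=-0.00003 - 0.00006j, Y(Ω₂)=-0.03973 - 0.21544j
  term(m=+6) = -0.00000 - 0.00000j   from Y*(Ω₁)=-0.00000 - 0.00000j, Y(Ω₂)=0.04960 - 0.05614j
  term(m=+7) = 0.00000 - 0.00000j   from Y*(Ω₁)=-0.00000 - 0.00000j, Y(Ω₂)=0.01530 + 0.00090j
Σ over m = 0.36493 - 0.00000j; ×(4π/15) → 0.30572 - 0.00000j. Real part: 0.305721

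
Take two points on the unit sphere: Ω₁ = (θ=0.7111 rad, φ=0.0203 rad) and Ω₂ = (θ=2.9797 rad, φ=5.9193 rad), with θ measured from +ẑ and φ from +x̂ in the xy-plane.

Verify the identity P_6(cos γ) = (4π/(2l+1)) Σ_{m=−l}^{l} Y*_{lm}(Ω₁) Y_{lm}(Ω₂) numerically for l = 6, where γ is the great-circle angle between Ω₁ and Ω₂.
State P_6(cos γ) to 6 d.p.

0.034050

Term-by-term m-sum for l=6 (normalisation 4π/13 = 0.966644):
  [-6]  conj(Y_{6,-6})(Ω₁) = (0.037063, 0.004537) ; Y_{6,-6}(Ω₂) = (-0.000005, 0.000007) ; Δ = (-0.000000, 0.000000)
  [-5]  conj(Y_{6,-5})(Ω₁) = (0.149382, 0.015215) ; Y_{6,-5}(Ω₂) = (0.000044, -0.000174) ; Δ = (0.000009, -0.000025)
  [-4]  conj(Y_{6,-4})(Ω₁) = (0.342911, 0.027906) ; Y_{6,-4}(Ω₂) = (0.000269, 0.002324) ; Δ = (0.000027, 0.000804)
  [-3]  conj(Y_{6,-3})(Ω₁) = (0.453906, 0.027677) ; Y_{6,-3}(Ω₂) = (-0.009575, -0.018430) ; Δ = (-0.003836, -0.008630)
  [-2]  conj(Y_{6,-2})(Ω₁) = (0.213648, 0.008679) ; Y_{6,-2}(Ω₂) = (0.093352, 0.083168) ; Δ = (0.019223, 0.018579)
  [-1]  conj(Y_{6,-1})(Ω₁) = (-0.274371, -0.005570) ; Y_{6,-1}(Ω₂) = (-0.434043, -0.165303) ; Δ = (0.118168, 0.047772)
  [+0]  conj(Y_{6,0})(Ω₁) = (-0.306983, -0.000000) ; Y_{6,0}(Ω₂) = (0.755602, 0.000000) ; Δ = (-0.231957, -0.000000)
  [+1]  conj(Y_{6,1})(Ω₁) = (0.274371, -0.005570) ; Y_{6,1}(Ω₂) = (0.434043, -0.165303) ; Δ = (0.118168, -0.047772)
  [+2]  conj(Y_{6,2})(Ω₁) = (0.213648, -0.008679) ; Y_{6,2}(Ω₂) = (0.093352, -0.083168) ; Δ = (0.019223, -0.018579)
  [+3]  conj(Y_{6,3})(Ω₁) = (-0.453906, 0.027677) ; Y_{6,3}(Ω₂) = (0.009575, -0.018430) ; Δ = (-0.003836, 0.008630)
  [+4]  conj(Y_{6,4})(Ω₁) = (0.342911, -0.027906) ; Y_{6,4}(Ω₂) = (0.000269, -0.002324) ; Δ = (0.000027, -0.000804)
  [+5]  conj(Y_{6,5})(Ω₁) = (-0.149382, 0.015215) ; Y_{6,5}(Ω₂) = (-0.000044, -0.000174) ; Δ = (0.000009, 0.000025)
  [+6]  conj(Y_{6,6})(Ω₁) = (0.037063, -0.004537) ; Y_{6,6}(Ω₂) = (-0.000005, -0.000007) ; Δ = (-0.000000, -0.000000)
Total Σ_m = (0.035225, 0.000000). Multiply by 0.966644: (0.034050, 0.000000). P_6(cos γ) = 0.034050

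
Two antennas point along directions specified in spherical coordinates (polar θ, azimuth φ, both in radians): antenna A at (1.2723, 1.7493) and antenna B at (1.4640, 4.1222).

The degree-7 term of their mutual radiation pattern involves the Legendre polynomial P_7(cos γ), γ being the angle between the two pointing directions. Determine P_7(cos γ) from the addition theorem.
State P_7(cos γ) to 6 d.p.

-0.270581

Addition theorem: P_7(cos γ) = (4π/15) Σ_m Y*_{lm}(Ω₁) Y_{lm}(Ω₂), m = −7…7:
  [-7]  conj(Y_{7,-7})(Ω₁) = 0.34570 - 0.11505j ; Y_{7,-7}(Ω₂) = -0.40159 + 0.26372j ; Δ = -0.10849 + 0.13737j
  [-6]  conj(Y_{7,-6})(Ω₁) = -0.20101 - 0.36815j ; Y_{7,-6}(Ω₂) = 0.17753 + 0.07496j ; Δ = -0.00809 - 0.08043j
  [-5]  conj(Y_{7,-5})(Ω₁) = -0.02833 + 0.02283j ; Y_{7,-5}(Ω₂) = 0.05759 + 0.29842j ; Δ = -0.00844 - 0.00714j
  [-4]  conj(Y_{7,-4})(Ω₁) = -0.25530 - 0.22122j ; Y_{7,-4}(Ω₂) = 0.15491 - 0.15350j ; Δ = -0.07350 + 0.00492j
  [-3]  conj(Y_{7,-3})(Ω₁) = -0.08076 + 0.13611j ; Y_{7,-3}(Ω₂) = 0.24181 + 0.04896j ; Δ = -0.02619 + 0.02896j
  [-2]  conj(Y_{7,-2})(Ω₁) = -0.25820 - 0.09631j ; Y_{7,-2}(Ω₂) = -0.08640 - 0.20993j ; Δ = 0.00209 + 0.06253j
  [-1]  conj(Y_{7,-1})(Ω₁) = -0.03524 + 0.19529j ; Y_{7,-1}(Ω₂) = 0.12474 - 0.18623j ; Δ = 0.03197 + 0.03092j
  [+0]  conj(Y_{7,0})(Ω₁) = -0.25429 + 0.00000j ; Y_{7,0}(Ω₂) = -0.22935 + 0.00000j ; Δ = 0.05832 + 0.00000j
  [+1]  conj(Y_{7,1})(Ω₁) = 0.03524 + 0.19529j ; Y_{7,1}(Ω₂) = -0.12474 - 0.18623j ; Δ = 0.03197 - 0.03092j
  [+2]  conj(Y_{7,2})(Ω₁) = -0.25820 + 0.09631j ; Y_{7,2}(Ω₂) = -0.08640 + 0.20993j ; Δ = 0.00209 - 0.06253j
  [+3]  conj(Y_{7,3})(Ω₁) = 0.08076 + 0.13611j ; Y_{7,3}(Ω₂) = -0.24181 + 0.04896j ; Δ = -0.02619 - 0.02896j
  [+4]  conj(Y_{7,4})(Ω₁) = -0.25530 + 0.22122j ; Y_{7,4}(Ω₂) = 0.15491 + 0.15350j ; Δ = -0.07350 - 0.00492j
  [+5]  conj(Y_{7,5})(Ω₁) = 0.02833 + 0.02283j ; Y_{7,5}(Ω₂) = -0.05759 + 0.29842j ; Δ = -0.00844 + 0.00714j
  [+6]  conj(Y_{7,6})(Ω₁) = -0.20101 + 0.36815j ; Y_{7,6}(Ω₂) = 0.17753 - 0.07496j ; Δ = -0.00809 + 0.08043j
  [+7]  conj(Y_{7,7})(Ω₁) = -0.34570 - 0.11505j ; Y_{7,7}(Ω₂) = 0.40159 + 0.26372j ; Δ = -0.10849 - 0.13737j
Total Σ_m = -0.32298 + 0.00000j. Multiply by 0.837758: -0.27058 + 0.00000j. P_7(cos γ) = -0.270581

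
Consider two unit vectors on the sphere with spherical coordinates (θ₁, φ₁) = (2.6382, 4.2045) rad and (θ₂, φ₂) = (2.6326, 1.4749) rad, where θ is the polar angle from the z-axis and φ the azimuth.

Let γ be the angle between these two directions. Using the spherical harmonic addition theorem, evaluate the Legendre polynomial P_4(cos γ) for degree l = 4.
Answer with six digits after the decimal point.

-0.358438

Summing Y*_{l m}(θ₁,φ₁)·Y_{l m}(θ₂,φ₂) over m ∈ [−4, 4]; prefactor 4π/(2·4+1) = 1.396263:
  term(m=-4) = (-0.000046, -0.000596)   from Y*(Ω₁)=(-0.010655, -0.021466), Y(Ω₂)=(0.023140, 0.009339)
  term(m=-3) = (-0.005115, 0.014702)   from Y*(Ω₁)=(-0.122945, -0.005799), Y(Ω₂)=(0.035886, -0.121277)
  term(m=-2) = (0.079647, -0.086044)   from Y*(Ω₁)=(-0.179309, 0.289193), Y(Ω₂)=(-0.338257, -0.065682)
  term(m=-1) = (-0.204403, 0.089325)   from Y*(Ω₁)=(0.230516, 0.414156), Y(Ω₂)=(-0.045062, 0.468460)
  term(m=+0) = (0.003121, 0.000000)   from Y*(Ω₁)=(0.062095, -0.000000), Y(Ω₂)=(0.050266, 0.000000)
  term(m=+1) = (-0.204403, -0.089325)   from Y*(Ω₁)=(-0.230516, 0.414156), Y(Ω₂)=(0.045062, 0.468460)
  term(m=+2) = (0.079647, 0.086044)   from Y*(Ω₁)=(-0.179309, -0.289193), Y(Ω₂)=(-0.338257, 0.065682)
  term(m=+3) = (-0.005115, -0.014702)   from Y*(Ω₁)=(0.122945, -0.005799), Y(Ω₂)=(-0.035886, -0.121277)
  term(m=+4) = (-0.000046, 0.000596)   from Y*(Ω₁)=(-0.010655, 0.021466), Y(Ω₂)=(0.023140, -0.009339)
Accumulated sum (-0.256713, -0.000000); after 4π/(2l+1) scaling, (-0.358438, -0.000000) ⇒ P_4 = -0.358438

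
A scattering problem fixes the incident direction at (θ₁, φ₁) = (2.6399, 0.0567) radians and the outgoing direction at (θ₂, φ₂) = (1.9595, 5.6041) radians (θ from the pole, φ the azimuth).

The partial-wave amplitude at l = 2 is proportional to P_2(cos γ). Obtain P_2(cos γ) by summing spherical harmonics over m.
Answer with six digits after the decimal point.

0.157748

Summing Y*_{l m}(θ₁,φ₁)·Y_{l m}(θ₂,φ₂) over m ∈ [−2, 2]; prefactor 4π/(2·2+1) = 2.513274:
  m=-2: (0.088762, 0.010109) × (0.069806, 0.323343) = (0.002927, 0.029406)  (running Σ = (0.002927, 0.029406))
  m=-1: (-0.325220, -0.018460) × (-0.210836, -0.170176) = (0.065427, 0.059237)  (running Σ = (0.068354, 0.088643))
  m=0: (0.411957, -0.000000) × (-0.179490, 0.000000) = (-0.073942, 0.000000)  (running Σ = (-0.005588, 0.088643))
  m=1: (0.325220, -0.018460) × (0.210836, -0.170176) = (0.065427, -0.059237)  (running Σ = (0.059838, 0.029406))
  m=2: (0.088762, -0.010109) × (0.069806, -0.323343) = (0.002927, -0.029406)  (running Σ = (0.062766, 0.000000))
Total Σ_m = (0.062766, 0.000000). Multiply by 2.513274: (0.157748, 0.000000). P_2(cos γ) = 0.157748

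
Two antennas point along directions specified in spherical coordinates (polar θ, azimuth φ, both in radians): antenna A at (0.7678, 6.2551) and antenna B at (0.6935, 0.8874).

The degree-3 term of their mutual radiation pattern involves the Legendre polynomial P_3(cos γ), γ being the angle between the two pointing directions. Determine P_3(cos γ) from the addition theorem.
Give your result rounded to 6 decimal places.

Expand P_3 via completeness: Σ_{m} conj(Y_{3,m}) at Ω₁ times Y_{3,m} at Ω₂ —
  term(m=-3) = -0.014061-0.005864i   from Y*(Ω₁)=+0.139298-0.011765i, Y(Ω₂)=-0.096695-0.050266i
  term(m=-2) = -0.029302-0.110073i   from Y*(Ω₁)=+0.354133-0.019913i, Y(Ω₂)=-0.065061-0.314482i
  term(m=-1) = +0.087816-0.114252i   from Y*(Ω₁)=+0.356306-0.010010i, Y(Ω₂)=+0.255270-0.313486i
  term(m=+0) = +0.001368+0.000000i   from Y*(Ω₁)=-0.110620-0.000000i, Y(Ω₂)=-0.012366+0.000000i
  term(m=+1) = +0.087816+0.114252i   from Y*(Ω₁)=-0.356306-0.010010i, Y(Ω₂)=-0.255270-0.313486i
  term(m=+2) = -0.029302+0.110073i   from Y*(Ω₁)=+0.354133+0.019913i, Y(Ω₂)=-0.065061+0.314482i
  term(m=+3) = -0.014061+0.005864i   from Y*(Ω₁)=-0.139298-0.011765i, Y(Ω₂)=+0.096695-0.050266i
Total Σ_m = +0.090274+0.000000i. Multiply by 1.795196: +0.162060+0.000000i. P_3(cos γ) = 0.162060

0.162060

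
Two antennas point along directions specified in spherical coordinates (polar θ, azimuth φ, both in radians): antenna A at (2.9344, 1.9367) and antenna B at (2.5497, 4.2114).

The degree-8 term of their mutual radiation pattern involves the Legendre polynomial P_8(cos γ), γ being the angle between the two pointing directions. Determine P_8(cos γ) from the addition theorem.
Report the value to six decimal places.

0.234811

Addition theorem: P_8(cos γ) = (4π/17) Σ_m Y*_{lm}(Ω₁) Y_{lm}(Ω₂), m = −8…8:
  m=-8: Y*=-0.00000 + 0.00000j  Y=-0.00313 - 0.00369j  product 0.00000 + 0.00000j
  m=-7: Y*=-0.00002 - 0.00003j  Y=0.01029 - 0.02689j  product -0.00000 + 0.00000j
  m=-6: Y*=0.00022 - 0.00031j  Y=0.10497 - 0.01433j  product 0.00002 - 0.00004j
  m=-5: Y*=0.00322 + 0.00085j  Y=0.15900 + 0.21505j  product 0.00033 + 0.00083j
  m=-4: Y*=0.00231 + 0.02151j  Y=-0.19159 + 0.41430j  product -0.00936 - 0.00316j
  m=-3: Y*=-0.09187 + 0.04702j  Y=-0.45119 + 0.03065j  product 0.04001 - 0.02403j
  m=-2: Y*=-0.25441 - 0.22851j  Y=-0.03317 - 0.05188j  product -0.00342 + 0.02078j
  m=-1: Y*=0.24242 - 0.63269j  Y=-0.18987 + 0.34675j  product 0.17335 + 0.20419j
  m=+0: Y*=0.42253 + 0.00000j  Y=-0.19932 + 0.00000j  product -0.08422 + 0.00000j
  m=+1: Y*=-0.24242 - 0.63269j  Y=0.18987 + 0.34675j  product 0.17335 - 0.20419j
  m=+2: Y*=-0.25441 + 0.22851j  Y=-0.03317 + 0.05188j  product -0.00342 - 0.02078j
  m=+3: Y*=0.09187 + 0.04702j  Y=0.45119 + 0.03065j  product 0.04001 + 0.02403j
  m=+4: Y*=0.00231 - 0.02151j  Y=-0.19159 - 0.41430j  product -0.00936 + 0.00316j
  m=+5: Y*=-0.00322 + 0.00085j  Y=-0.15900 + 0.21505j  product 0.00033 - 0.00083j
  m=+6: Y*=0.00022 + 0.00031j  Y=0.10497 + 0.01433j  product 0.00002 + 0.00004j
  m=+7: Y*=0.00002 - 0.00003j  Y=-0.01029 - 0.02689j  product -0.00000 - 0.00000j
  m=+8: Y*=-0.00000 - 0.00000j  Y=-0.00313 + 0.00369j  product 0.00000 - 0.00000j
Σ over m = 0.31766 - 0.00000j; ×(4π/17) → 0.23481 - 0.00000j. Real part: 0.234811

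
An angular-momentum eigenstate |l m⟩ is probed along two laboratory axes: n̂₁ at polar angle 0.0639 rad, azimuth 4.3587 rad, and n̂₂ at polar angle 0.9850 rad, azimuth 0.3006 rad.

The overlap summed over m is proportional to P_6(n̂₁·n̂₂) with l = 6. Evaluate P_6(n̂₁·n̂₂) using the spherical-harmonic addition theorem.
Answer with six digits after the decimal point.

Expand P_6 via completeness: Σ_{m} conj(Y_{6,m}) at Ω₁ times Y_{6,m} at Ω₂ —
  m=-6: (0.000000, 0.000000) × (-0.037308, -0.157350) = (0.000000, -0.000000)  (running Σ = (0.000000, -0.000000))
  m=-5: (-0.000002, 0.000000) × (0.025179, -0.370823) = (0.000000, 0.000001)  (running Σ = (0.000000, 0.000001))
  m=-4: (0.000009, -0.000058) × (0.146325, -0.379062) = (-0.000021, -0.000012)  (running Σ = (-0.000021, -0.000011))
  m=-3: (0.001175, 0.000657) × (0.046810, -0.059207) = (0.000094, -0.000039)  (running Σ = (0.000073, -0.000050))
  m=-2: (-0.015954, 0.013640) × (-0.264586, 0.181480) = (0.001746, -0.006504)  (running Σ = (0.001819, -0.006554))
  m=-1: (-0.071416, -0.193427) × (-0.196989, 0.061065) = (0.025880, 0.033742)  (running Σ = (0.027699, 0.027187))
  m=0: (0.973958, -0.000000) × (0.270884, 0.000000) = (0.263829, 0.000000)  (running Σ = (0.291528, 0.027187))
  m=1: (0.071416, -0.193427) × (0.196989, 0.061065) = (0.025880, -0.033742)  (running Σ = (0.317408, -0.006554))
  m=2: (-0.015954, -0.013640) × (-0.264586, -0.181480) = (0.001746, 0.006504)  (running Σ = (0.319154, -0.000050))
  m=3: (-0.001175, 0.000657) × (-0.046810, -0.059207) = (0.000094, 0.000039)  (running Σ = (0.319248, -0.000011))
  m=4: (0.000009, 0.000058) × (0.146325, 0.379062) = (-0.000021, 0.000012)  (running Σ = (0.319227, 0.000001))
  m=5: (0.000002, 0.000000) × (-0.025179, -0.370823) = (0.000000, -0.000001)  (running Σ = (0.319227, -0.000000))
  m=6: (0.000000, -0.000000) × (-0.037308, 0.157350) = (0.000000, 0.000000)  (running Σ = (0.319227, 0.000000))
Accumulated sum (0.319227, 0.000000); after 4π/(2l+1) scaling, (0.308579, 0.000000) ⇒ P_6 = 0.308579

0.308579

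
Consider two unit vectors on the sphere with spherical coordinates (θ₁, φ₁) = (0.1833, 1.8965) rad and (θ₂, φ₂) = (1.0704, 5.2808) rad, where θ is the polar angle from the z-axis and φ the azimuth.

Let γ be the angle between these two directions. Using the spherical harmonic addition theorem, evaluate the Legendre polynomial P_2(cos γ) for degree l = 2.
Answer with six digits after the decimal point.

-0.349745

Addition theorem: P_2(cos γ) = (4π/5) Σ_m Y*_{lm}(Ω₁) Y_{lm}(Ω₂), m = −2…2:
  [-2]  conj(Y_{2,-2})(Ω₁) = (-0.010206, -0.007781) ; Y_{2,-2}(Ω₂) = (-0.125034, 0.269796) ; Δ = (0.003375, -0.001781)
  [-1]  conj(Y_{2,-1})(Ω₁) = (-0.044303, 0.131178) ; Y_{2,-1}(Ω₂) = (0.175055, 0.274068) ; Δ = (-0.043707, 0.010821)
  [+0]  conj(Y_{2,0})(Ω₁) = (0.599347, -0.000000) ; Y_{2,0}(Ω₂) = (-0.097599, 0.000000) ; Δ = (-0.058496, 0.000000)
  [+1]  conj(Y_{2,1})(Ω₁) = (0.044303, 0.131178) ; Y_{2,1}(Ω₂) = (-0.175055, 0.274068) ; Δ = (-0.043707, -0.010821)
  [+2]  conj(Y_{2,2})(Ω₁) = (-0.010206, 0.007781) ; Y_{2,2}(Ω₂) = (-0.125034, -0.269796) ; Δ = (0.003375, 0.001781)
Σ over m = (-0.139159, 0.000000); ×(4π/5) → (-0.349745, 0.000000). Real part: -0.349745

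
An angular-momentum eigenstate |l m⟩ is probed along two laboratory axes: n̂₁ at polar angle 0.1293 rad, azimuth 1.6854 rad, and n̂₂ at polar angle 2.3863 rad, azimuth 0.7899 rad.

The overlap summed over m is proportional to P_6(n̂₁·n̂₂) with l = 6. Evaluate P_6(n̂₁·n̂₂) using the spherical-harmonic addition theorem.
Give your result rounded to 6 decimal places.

Summing Y*_{l m}(θ₁,φ₁)·Y_{l m}(θ₂,φ₂) over m ∈ [−6, 6]; prefactor 4π/(2·6+1) = 0.966644:
  m=-6: Y*=-0.000002-0.000001i  Y=+0.001354+0.050109i  product +0.000000-0.000000i
  m=-5: Y*=-0.000032+0.000050i  Y=+0.127443-0.133313i  product +0.000003+0.000011i
  m=-4: Y*=+0.000868+0.000428i  Y=-0.380539+0.006853i  product -0.000333-0.000157i
  m=-3: Y*=+0.003649-0.010191i  Y=+0.309918+0.301658i  product +0.004205-0.002058i
  m=-2: Y*=-0.080212-0.018714i  Y=-0.001008-0.111902i  product -0.002013+0.008995i
  m=-1: Y*=-0.044640+0.387805i  Y=+0.235899-0.238033i  product +0.081780+0.102109i
  m=+0: Y*=+0.846127-0.000000i  Y=-0.219053+0.000000i  product -0.185347+0.000000i
  m=+1: Y*=+0.044640+0.387805i  Y=-0.235899-0.238033i  product +0.081780-0.102109i
  m=+2: Y*=-0.080212+0.018714i  Y=-0.001008+0.111902i  product -0.002013-0.008995i
  m=+3: Y*=-0.003649-0.010191i  Y=-0.309918+0.301658i  product +0.004205+0.002058i
  m=+4: Y*=+0.000868-0.000428i  Y=-0.380539-0.006853i  product -0.000333+0.000157i
  m=+5: Y*=+0.000032+0.000050i  Y=-0.127443-0.133313i  product +0.000003-0.000011i
  m=+6: Y*=-0.000002+0.000001i  Y=+0.001354-0.050109i  product +0.000000+0.000000i
Accumulated sum -0.018065+0.000000i; after 4π/(2l+1) scaling, -0.017462+0.000000i ⇒ P_6 = -0.017462

-0.017462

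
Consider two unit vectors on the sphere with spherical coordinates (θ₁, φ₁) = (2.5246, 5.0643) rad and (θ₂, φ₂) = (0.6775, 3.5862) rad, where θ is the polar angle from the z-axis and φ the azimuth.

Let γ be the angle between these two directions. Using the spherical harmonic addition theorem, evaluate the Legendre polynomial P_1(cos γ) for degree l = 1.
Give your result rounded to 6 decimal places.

-0.601914

Addition theorem: P_1(cos γ) = (4π/3) Σ_m Y*_{lm}(Ω₁) Y_{lm}(Ω₂), m = −1…1:
  term(m=-1) = +0.004007+0.043106i   from Y*(Ω₁)=+0.068903-0.187647i, Y(Ω₂)=-0.195517+0.093148i
  term(m=+0) = -0.151711-0.000000i   from Y*(Ω₁)=-0.398515-0.000000i, Y(Ω₂)=+0.380691+0.000000i
  term(m=+1) = +0.004007-0.043106i   from Y*(Ω₁)=-0.068903-0.187647i, Y(Ω₂)=+0.195517+0.093148i
Total Σ_m = -0.143696+0.000000i. Multiply by 4.188790: -0.601914+0.000000i. P_1(cos γ) = -0.601914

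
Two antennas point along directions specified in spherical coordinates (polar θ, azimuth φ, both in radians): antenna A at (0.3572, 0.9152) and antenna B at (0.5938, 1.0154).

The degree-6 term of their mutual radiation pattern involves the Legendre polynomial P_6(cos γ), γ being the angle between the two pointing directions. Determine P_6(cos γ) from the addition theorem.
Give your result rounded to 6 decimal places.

Expand P_6 via completeness: Σ_{m} conj(Y_{6,m}) at Ω₁ times Y_{6,m} at Ω₂ —
  m=-6: Y*=(0.000620, -0.000628)  Y=(0.014553, 0.002811)  product (0.000011, -0.000007)
  m=-5: Y*=(-0.001114, -0.008118)  Y=(0.027120, 0.071056)  product (0.000547, -0.000299)
  m=-4: Y*=(-0.040073, -0.022902)  Y=(-0.138884, 0.182394)  product (0.009743, -0.004128)
  m=-3: Y*=(-0.160182, 0.066969)  Y=(-0.428921, -0.041040)  product (0.071454, -0.022150)
  m=-2: Y*=(-0.108600, 0.408891)  Y=(-0.190452, -0.384400)  product (0.177861, -0.036128)
  m=-1: Y*=(0.336663, 0.437751)  Y=(-0.003615, 0.005826)  product (-0.003768, 0.000379)
  m=+0: Y*=(0.043774, -0.000000)  Y=(-0.421790, 0.000000)  product (-0.018464, 0.000000)
  m=+1: Y*=(-0.336663, 0.437751)  Y=(0.003615, 0.005826)  product (-0.003768, -0.000379)
  m=+2: Y*=(-0.108600, -0.408891)  Y=(-0.190452, 0.384400)  product (0.177861, 0.036128)
  m=+3: Y*=(0.160182, 0.066969)  Y=(0.428921, -0.041040)  product (0.071454, 0.022150)
  m=+4: Y*=(-0.040073, 0.022902)  Y=(-0.138884, -0.182394)  product (0.009743, 0.004128)
  m=+5: Y*=(0.001114, -0.008118)  Y=(-0.027120, 0.071056)  product (0.000547, 0.000299)
  m=+6: Y*=(0.000620, 0.000628)  Y=(0.014553, -0.002811)  product (0.000011, 0.000007)
Accumulated sum (0.493231, 0.000000); after 4π/(2l+1) scaling, (0.476779, 0.000000) ⇒ P_6 = 0.476779

0.476779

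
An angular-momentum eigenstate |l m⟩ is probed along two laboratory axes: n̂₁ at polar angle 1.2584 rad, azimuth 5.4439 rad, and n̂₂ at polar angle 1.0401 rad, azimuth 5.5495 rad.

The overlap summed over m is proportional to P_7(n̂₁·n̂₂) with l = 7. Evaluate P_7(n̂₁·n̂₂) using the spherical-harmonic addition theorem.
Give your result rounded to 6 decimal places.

Expand P_7 via completeness: Σ_{m} conj(Y_{7,m}) at Ω₁ times Y_{7,m} at Ω₂ —
  [-7]  conj(Y_{7,-7})(Ω₁) = (0.324304, 0.140255) ; Y_{7,-7}(Ω₂) = (0.072923, -0.161811) ; Δ = (0.046344, -0.042248)
  [-6]  conj(Y_{7,-6})(Ω₁) = (0.135661, 0.404861) ; Y_{7,-6}(Ω₂) = (-0.118990, -0.371110) ; Δ = (0.134106, -0.098520)
  [-5]  conj(Y_{7,-5})(Ω₁) = (-0.032201, 0.056771) ; Y_{7,-5}(Ω₂) = (-0.352679, -0.205143) ; Δ = (0.023003, -0.013416)
  [-4]  conj(Y_{7,-4})(Ω₁) = (0.320152, -0.070097) ; Y_{7,-4}(Ω₂) = (-0.066418, 0.013938) ; Δ = (-0.020287, 0.009118)
  [-3]  conj(Y_{7,-3})(Ω₁) = (0.151541, 0.109044) ; Y_{7,-3}(Ω₂) = (0.189194, -0.259344) ; Δ = (0.056951, -0.018671)
  [-2]  conj(Y_{7,-2})(Ω₁) = (-0.027567, -0.254792) ; Y_{7,-2}(Ω₂) = (-0.023076, -0.222323) ; Δ = (-0.056010, 0.012008)
  [-1]  conj(Y_{7,-1})(Ω₁) = (0.150100, -0.167216) ; Y_{7,-1}(Ω₂) = (0.176394, 0.159033) ; Δ = (0.053070, -0.005625)
  [+0]  conj(Y_{7,0})(Ω₁) = (-0.232265, -0.000000) ; Y_{7,0}(Ω₂) = (0.256740, 0.000000) ; Δ = (-0.059632, -0.000000)
  [+1]  conj(Y_{7,1})(Ω₁) = (-0.150100, -0.167216) ; Y_{7,1}(Ω₂) = (-0.176394, 0.159033) ; Δ = (0.053070, 0.005625)
  [+2]  conj(Y_{7,2})(Ω₁) = (-0.027567, 0.254792) ; Y_{7,2}(Ω₂) = (-0.023076, 0.222323) ; Δ = (-0.056010, -0.012008)
  [+3]  conj(Y_{7,3})(Ω₁) = (-0.151541, 0.109044) ; Y_{7,3}(Ω₂) = (-0.189194, -0.259344) ; Δ = (0.056951, 0.018671)
  [+4]  conj(Y_{7,4})(Ω₁) = (0.320152, 0.070097) ; Y_{7,4}(Ω₂) = (-0.066418, -0.013938) ; Δ = (-0.020287, -0.009118)
  [+5]  conj(Y_{7,5})(Ω₁) = (0.032201, 0.056771) ; Y_{7,5}(Ω₂) = (0.352679, -0.205143) ; Δ = (0.023003, 0.013416)
  [+6]  conj(Y_{7,6})(Ω₁) = (0.135661, -0.404861) ; Y_{7,6}(Ω₂) = (-0.118990, 0.371110) ; Δ = (0.134106, 0.098520)
  [+7]  conj(Y_{7,7})(Ω₁) = (-0.324304, 0.140255) ; Y_{7,7}(Ω₂) = (-0.072923, -0.161811) ; Δ = (0.046344, 0.042248)
Σ over m = (0.414720, -0.000000); ×(4π/15) → (0.347435, -0.000000). Real part: 0.347435

0.347435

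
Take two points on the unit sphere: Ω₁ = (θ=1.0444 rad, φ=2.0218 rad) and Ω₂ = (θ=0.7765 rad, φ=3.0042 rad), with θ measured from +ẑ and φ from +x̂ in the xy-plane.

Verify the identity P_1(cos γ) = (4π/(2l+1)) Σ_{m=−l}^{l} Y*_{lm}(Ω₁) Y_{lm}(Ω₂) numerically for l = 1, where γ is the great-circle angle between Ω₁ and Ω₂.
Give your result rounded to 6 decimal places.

Term-by-term m-sum for l=1 (normalisation 4π/3 = 4.188790):
  m=-1: Y*=-0.130204+0.268853i  Y=-0.239836-0.033161i  product +0.040143-0.060163i
  m=+0: Y*=+0.245484-0.000000i  Y=+0.348555+0.000000i  product +0.085565+0.000000i
  m=+1: Y*=+0.130204+0.268853i  Y=+0.239836-0.033161i  product +0.040143+0.060163i
Total Σ_m = +0.165850+0.000000i. Multiply by 4.188790: +0.694713+0.000000i. P_1(cos γ) = 0.694713

0.694713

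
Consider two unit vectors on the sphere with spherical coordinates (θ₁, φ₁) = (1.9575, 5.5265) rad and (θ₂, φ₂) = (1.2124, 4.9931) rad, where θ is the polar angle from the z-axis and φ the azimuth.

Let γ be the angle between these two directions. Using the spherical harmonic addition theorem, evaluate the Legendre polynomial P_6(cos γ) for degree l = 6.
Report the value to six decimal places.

0.135604

Addition theorem: P_6(cos γ) = (4π/13) Σ_m Y*_{lm}(Ω₁) Y_{lm}(Ω₂), m = −6…6:
  [-6]  conj(Y_{6,-6})(Ω₁) = -0.05226 + 0.30037j ; Y_{6,-6}(Ω₂) = 0.03689 + 0.32371j ; Δ = -0.09916 - 0.00584j
  [-5]  conj(Y_{6,-5})(Ω₁) = 0.34448 - 0.25747j ; Y_{6,-5}(Ω₂) = 0.41685 + 0.07037j ; Δ = 0.16172 - 0.08308j
  [-4]  conj(Y_{6,-4})(Ω₁) = -0.14722 - 0.01698j ; Y_{6,-4}(Ω₂) = 0.04201 - 0.08741j ; Δ = -0.00767 + 0.01216j
  [-3]  conj(Y_{6,-3})(Ω₁) = -0.18031 - 0.21440j ; Y_{6,-3}(Ω₂) = 0.23051 + 0.20573j ; Δ = 0.00254 - 0.08652j
  [-2]  conj(Y_{6,-2})(Ω₁) = -0.01431 + 0.24895j ; Y_{6,-2}(Ω₂) = 0.17291 - 0.10875j ; Δ = 0.02460 + 0.04460j
  [-1]  conj(Y_{6,-1})(Ω₁) = -0.14655 + 0.13836j ; Y_{6,-1}(Ω₂) = 0.06780 + 0.23514j ; Δ = -0.04247 - 0.02508j
  [+0]  conj(Y_{6,0})(Ω₁) = 0.26868 + 0.00000j ; Y_{6,0}(Ω₂) = 0.22763 + 0.00000j ; Δ = 0.06116 + 0.00000j
  [+1]  conj(Y_{6,1})(Ω₁) = 0.14655 + 0.13836j ; Y_{6,1}(Ω₂) = -0.06780 + 0.23514j ; Δ = -0.04247 + 0.02508j
  [+2]  conj(Y_{6,2})(Ω₁) = -0.01431 - 0.24895j ; Y_{6,2}(Ω₂) = 0.17291 + 0.10875j ; Δ = 0.02460 - 0.04460j
  [+3]  conj(Y_{6,3})(Ω₁) = 0.18031 - 0.21440j ; Y_{6,3}(Ω₂) = -0.23051 + 0.20573j ; Δ = 0.00254 + 0.08652j
  [+4]  conj(Y_{6,4})(Ω₁) = -0.14722 + 0.01698j ; Y_{6,4}(Ω₂) = 0.04201 + 0.08741j ; Δ = -0.00767 - 0.01216j
  [+5]  conj(Y_{6,5})(Ω₁) = -0.34448 - 0.25747j ; Y_{6,5}(Ω₂) = -0.41685 + 0.07037j ; Δ = 0.16172 + 0.08308j
  [+6]  conj(Y_{6,6})(Ω₁) = -0.05226 - 0.30037j ; Y_{6,6}(Ω₂) = 0.03689 - 0.32371j ; Δ = -0.09916 + 0.00584j
Σ over m = 0.14028 - 0.00000j; ×(4π/13) → 0.13560 - 0.00000j. Real part: 0.135604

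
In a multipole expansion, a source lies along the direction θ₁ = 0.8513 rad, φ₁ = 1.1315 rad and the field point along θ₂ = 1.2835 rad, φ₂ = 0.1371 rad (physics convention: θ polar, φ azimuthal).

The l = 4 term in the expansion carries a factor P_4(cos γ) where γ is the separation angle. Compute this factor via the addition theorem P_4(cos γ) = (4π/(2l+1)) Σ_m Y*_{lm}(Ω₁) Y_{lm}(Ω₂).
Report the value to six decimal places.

Addition theorem: P_4(cos γ) = (4π/9) Σ_m Y*_{lm}(Ω₁) Y_{lm}(Ω₂), m = −4…4:
  [-4]  conj(Y_{4,-4})(Ω₁) = (-0.026244, -0.139170) ; Y_{4,-4}(Ω₂) = (0.319430, -0.195142) ; Δ = (-0.035541, -0.039334)
  [-3]  conj(Y_{4,-3})(Ω₁) = (-0.339807, -0.087820) ; Y_{4,-3}(Ω₂) = (0.286737, -0.125068) ; Δ = (-0.108419, 0.017318)
  [-2]  conj(Y_{4,-2})(Ω₁) = (-0.246398, 0.297206) ; Y_{4,-2}(Ω₂) = (-0.129707, 0.036485) ; Δ = (0.021116, -0.047539)
  [-1]  conj(Y_{4,-1})(Ω₁) = (0.003991, 0.008494) ; Y_{4,-1}(Ω₂) = (-0.310481, 0.042836) ; Δ = (-0.001603, -0.002466)
  [+0]  conj(Y_{4,0})(Ω₁) = (-0.362572, -0.000000) ; Y_{4,0}(Ω₂) = (0.086411, 0.000000) ; Δ = (-0.031330, -0.000000)
  [+1]  conj(Y_{4,1})(Ω₁) = (-0.003991, 0.008494) ; Y_{4,1}(Ω₂) = (0.310481, 0.042836) ; Δ = (-0.001603, 0.002466)
  [+2]  conj(Y_{4,2})(Ω₁) = (-0.246398, -0.297206) ; Y_{4,2}(Ω₂) = (-0.129707, -0.036485) ; Δ = (0.021116, 0.047539)
  [+3]  conj(Y_{4,3})(Ω₁) = (0.339807, -0.087820) ; Y_{4,3}(Ω₂) = (-0.286737, -0.125068) ; Δ = (-0.108419, -0.017318)
  [+4]  conj(Y_{4,4})(Ω₁) = (-0.026244, 0.139170) ; Y_{4,4}(Ω₂) = (0.319430, 0.195142) ; Δ = (-0.035541, 0.039334)
Total Σ_m = (-0.280224, -0.000000). Multiply by 1.396263: (-0.391267, -0.000000). P_4(cos γ) = -0.391267

-0.391267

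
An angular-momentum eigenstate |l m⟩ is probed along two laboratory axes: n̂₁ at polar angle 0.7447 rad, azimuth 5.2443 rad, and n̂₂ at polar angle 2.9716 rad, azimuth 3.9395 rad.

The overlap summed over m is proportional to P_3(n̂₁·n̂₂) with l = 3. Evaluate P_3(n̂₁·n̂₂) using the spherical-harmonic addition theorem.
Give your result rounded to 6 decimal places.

0.204193

Summing Y*_{l m}(θ₁,φ₁)·Y_{l m}(θ₂,φ₂) over m ∈ [−3, 3]; prefactor 4π/(2·3+1) = 1.795196:
  m=-3: (-0.129851, -0.003239) × (0.001481, 0.001374) = (-0.000188, -0.000183)  (running Σ = (-0.000188, -0.000183))
  m=-2: (-0.167596, -0.301762) × (0.000721, 0.028819) = (0.008576, -0.005048)  (running Σ = (0.008388, -0.005231))
  m=-1: (0.189217, -0.321532) × (-0.147232, 0.150963) = (0.020680, 0.075905)  (running Σ = (0.029068, 0.070674))
  m=0: (-0.081422, -0.000000) × (-0.682963, 0.000000) = (0.055608, 0.000000)  (running Σ = (0.084676, 0.070674))
  m=1: (-0.189217, -0.321532) × (0.147232, 0.150963) = (0.020680, -0.075905)  (running Σ = (0.105357, -0.005231))
  m=2: (-0.167596, 0.301762) × (0.000721, -0.028819) = (0.008576, 0.005048)  (running Σ = (0.113932, -0.000183))
  m=3: (0.129851, -0.003239) × (-0.001481, 0.001374) = (-0.000188, 0.000183)  (running Σ = (0.113744, 0.000000))
Σ over m = (0.113744, 0.000000); ×(4π/7) → (0.204193, 0.000000). Real part: 0.204193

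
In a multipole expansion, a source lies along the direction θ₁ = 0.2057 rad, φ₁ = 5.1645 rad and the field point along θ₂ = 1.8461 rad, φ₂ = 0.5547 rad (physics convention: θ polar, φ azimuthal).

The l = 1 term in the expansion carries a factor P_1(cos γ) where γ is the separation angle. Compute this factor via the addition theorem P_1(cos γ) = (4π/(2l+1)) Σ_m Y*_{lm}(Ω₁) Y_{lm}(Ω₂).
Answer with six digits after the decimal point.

-0.286238

Expand P_1 via completeness: Σ_{m} conj(Y_{1,m}) at Ω₁ times Y_{1,m} at Ω₂ —
  term(m=-1) = -0.00240 - 0.02334j   from Y*(Ω₁)=0.03083 - 0.06348j, Y(Ω₂)=0.28263 - 0.17512j
  term(m=+0) = -0.06353 + 0.00000j   from Y*(Ω₁)=0.47830 + 0.00000j, Y(Ω₂)=-0.13282 + 0.00000j
  term(m=+1) = -0.00240 + 0.02334j   from Y*(Ω₁)=-0.03083 - 0.06348j, Y(Ω₂)=-0.28263 - 0.17512j
Accumulated sum -0.06833 + 0.00000j; after 4π/(2l+1) scaling, -0.28624 + 0.00000j ⇒ P_1 = -0.286238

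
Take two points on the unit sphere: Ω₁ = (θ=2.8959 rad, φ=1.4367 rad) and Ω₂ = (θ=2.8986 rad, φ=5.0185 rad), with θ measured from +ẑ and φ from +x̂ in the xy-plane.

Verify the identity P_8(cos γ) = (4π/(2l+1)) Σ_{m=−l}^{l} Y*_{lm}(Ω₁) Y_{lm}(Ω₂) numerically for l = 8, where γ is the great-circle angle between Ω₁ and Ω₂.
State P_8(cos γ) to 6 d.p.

Term-by-term m-sum for l=8 (normalisation 4π/17 = 0.739198):
  term(m=-8) = (-0.000000, 0.000000)   from Y*(Ω₁)=(0.000003, -0.000006), Y(Ω₂)=(-0.000004, -0.000004)
  term(m=-7) = (0.000000, 0.000000)   from Y*(Ω₁)=(0.000081, 0.000060), Y(Ω₂)=(0.000079, -0.000051)
  term(m=-6) = (-0.000001, -0.000000)   from Y*(Ω₁)=(-0.000709, 0.000736), Y(Ω₂)=(0.000252, 0.000925)
  term(m=-5) = (0.000031, 0.000043)   from Y*(Ω₁)=(-0.004636, -0.005846), Y(Ω₂)=(-0.007079, -0.000285)
  term(m=-4) = (-0.000295, -0.001536)   from Y*(Ω₁)=(0.034678, -0.020617), Y(Ω₂)=(0.013162, -0.036470)
  term(m=-3) = (-0.006108, 0.023902)   from Y*(Ω₁)=(0.062338, 0.146508), Y(Ω₂)=(0.123116, 0.094073)
  term(m=-2) = (0.116416, -0.140943)   from Y*(Ω₁)=(-0.415085, 0.114071), Y(Ω₂)=(-0.347529, 0.244046)
  term(m=-1) = (-0.402890, 0.189775)   from Y*(Ω₁)=(-0.089058, -0.660149), Y(Ω₂)=(-0.201473, -0.637482)
  term(m=+0) = (0.043758, 0.000000)   from Y*(Ω₁)=(0.201680, -0.000000), Y(Ω₂)=(0.216969, 0.000000)
  term(m=+1) = (-0.402890, -0.189775)   from Y*(Ω₁)=(0.089058, -0.660149), Y(Ω₂)=(0.201473, -0.637482)
  term(m=+2) = (0.116416, 0.140943)   from Y*(Ω₁)=(-0.415085, -0.114071), Y(Ω₂)=(-0.347529, -0.244046)
  term(m=+3) = (-0.006108, -0.023902)   from Y*(Ω₁)=(-0.062338, 0.146508), Y(Ω₂)=(-0.123116, 0.094073)
  term(m=+4) = (-0.000295, 0.001536)   from Y*(Ω₁)=(0.034678, 0.020617), Y(Ω₂)=(0.013162, 0.036470)
  term(m=+5) = (0.000031, -0.000043)   from Y*(Ω₁)=(0.004636, -0.005846), Y(Ω₂)=(0.007079, -0.000285)
  term(m=+6) = (-0.000001, 0.000000)   from Y*(Ω₁)=(-0.000709, -0.000736), Y(Ω₂)=(0.000252, -0.000925)
  term(m=+7) = (0.000000, -0.000000)   from Y*(Ω₁)=(-0.000081, 0.000060), Y(Ω₂)=(-0.000079, -0.000051)
  term(m=+8) = (-0.000000, -0.000000)   from Y*(Ω₁)=(0.000003, 0.000006), Y(Ω₂)=(-0.000004, 0.000004)
Total Σ_m = (-0.541936, -0.000000). Multiply by 0.739198: (-0.400599, -0.000000). P_8(cos γ) = -0.400599

-0.400599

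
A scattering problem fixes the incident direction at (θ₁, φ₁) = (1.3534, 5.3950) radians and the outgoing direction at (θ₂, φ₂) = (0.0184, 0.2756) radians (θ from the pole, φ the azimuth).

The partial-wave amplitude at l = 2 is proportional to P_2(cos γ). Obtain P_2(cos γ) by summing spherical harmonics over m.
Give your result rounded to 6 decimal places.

-0.425565

Expand P_2 via completeness: Σ_{m} conj(Y_{2,m}) at Ω₁ times Y_{2,m} at Ω₂ —
  [-2]  conj(Y_{2,-2})(Ω₁) = -0.075182-0.360549i ; Y_{2,-2}(Ω₂) = +0.000111-0.000068i ; Δ = -0.000033-0.000035i
  [-1]  conj(Y_{2,-1})(Ω₁) = +0.102639-0.126249i ; Y_{2,-1}(Ω₂) = +0.013675-0.003867i ; Δ = +0.000915-0.002123i
  [+0]  conj(Y_{2,0})(Ω₁) = -0.271374-0.000000i ; Y_{2,0}(Ω₂) = +0.630463+0.000000i ; Δ = -0.171091-0.000000i
  [+1]  conj(Y_{2,1})(Ω₁) = -0.102639-0.126249i ; Y_{2,1}(Ω₂) = -0.013675-0.003867i ; Δ = +0.000915+0.002123i
  [+2]  conj(Y_{2,2})(Ω₁) = -0.075182+0.360549i ; Y_{2,2}(Ω₂) = +0.000111+0.000068i ; Δ = -0.000033+0.000035i
Total Σ_m = -0.169327-0.000000i. Multiply by 2.513274: -0.425565-0.000000i. P_2(cos γ) = -0.425565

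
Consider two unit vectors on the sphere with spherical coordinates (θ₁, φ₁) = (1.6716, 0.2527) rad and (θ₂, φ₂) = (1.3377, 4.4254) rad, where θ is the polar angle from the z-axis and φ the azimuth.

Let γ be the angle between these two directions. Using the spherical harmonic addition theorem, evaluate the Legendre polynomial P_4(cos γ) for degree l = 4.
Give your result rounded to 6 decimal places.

Addition theorem: P_4(cos γ) = (4π/9) Σ_m Y*_{lm}(Ω₁) Y_{lm}(Ω₂), m = −4…4:
  m=-4: +0.230329+0.367383i × +0.162733+0.361641i = -0.095379+0.143082i  (running Σ = -0.095379+0.143082i)
  m=-3: -0.090079-0.085290i × +0.201979-0.173546i = -0.032996-0.001594i  (running Σ = -0.128375+0.141488i)
  m=-2: -0.269198-0.148957i × +0.166603+0.107725i = -0.028803-0.053816i  (running Σ = -0.157178+0.087672i)
  m=-1: +0.134336+0.034688i × +0.079049-0.267838i = +0.019910-0.033238i  (running Σ = -0.137268+0.054434i)
  m=0: +0.285598-0.000000i × +0.158566+0.000000i = +0.045286+0.000000i  (running Σ = -0.091982+0.054434i)
  m=1: -0.134336+0.034688i × -0.079049-0.267838i = +0.019910+0.033238i  (running Σ = -0.072072+0.087672i)
  m=2: -0.269198+0.148957i × +0.166603-0.107725i = -0.028803+0.053816i  (running Σ = -0.100875+0.141488i)
  m=3: +0.090079-0.085290i × -0.201979-0.173546i = -0.032996+0.001594i  (running Σ = -0.133871+0.143082i)
  m=4: +0.230329-0.367383i × +0.162733-0.361641i = -0.095379-0.143082i  (running Σ = -0.229250+0.000000i)
Accumulated sum -0.229250+0.000000i; after 4π/(2l+1) scaling, -0.320093+0.000000i ⇒ P_4 = -0.320093

-0.320093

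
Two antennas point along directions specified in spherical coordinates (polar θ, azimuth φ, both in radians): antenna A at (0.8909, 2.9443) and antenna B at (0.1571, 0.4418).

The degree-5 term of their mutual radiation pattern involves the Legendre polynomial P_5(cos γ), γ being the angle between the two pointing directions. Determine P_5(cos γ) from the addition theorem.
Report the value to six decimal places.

0.036287

Summing Y*_{l m}(θ₁,φ₁)·Y_{l m}(θ₂,φ₂) over m ∈ [−5, 5]; prefactor 4π/(2·5+1) = 1.142397:
  term(m=-5) = +0.000006-0.000000i   from Y*(Ω₁)=-0.072809+0.110087i, Y(Ω₂)=-0.000026-0.000035i
  term(m=-4) = -0.000244-0.000162i   from Y*(Ω₁)=+0.237708-0.239508i, Y(Ω₂)=-0.000169-0.000852i
  term(m=-3) = +0.001456+0.004033i   from Y*(Ω₁)=-0.345286+0.232128i, Y(Ω₂)=+0.002504-0.009998i
  term(m=-2) = +0.002727-0.009051i   from Y*(Ω₁)=+0.110542-0.046032i, Y(Ω₂)=+0.050077-0.061022i
  term(m=-1) = +0.091950-0.068331i   from Y*(Ω₁)=+0.305961-0.061159i, Y(Ω₂)=+0.331909-0.156987i
  term(m=+0) = -0.160024-0.000000i   from Y*(Ω₁)=-0.207796-0.000000i, Y(Ω₂)=+0.770103+0.000000i
  term(m=+1) = +0.091950+0.068331i   from Y*(Ω₁)=-0.305961-0.061159i, Y(Ω₂)=-0.331909-0.156987i
  term(m=+2) = +0.002727+0.009051i   from Y*(Ω₁)=+0.110542+0.046032i, Y(Ω₂)=+0.050077+0.061022i
  term(m=+3) = +0.001456-0.004033i   from Y*(Ω₁)=+0.345286+0.232128i, Y(Ω₂)=-0.002504-0.009998i
  term(m=+4) = -0.000244+0.000162i   from Y*(Ω₁)=+0.237708+0.239508i, Y(Ω₂)=-0.000169+0.000852i
  term(m=+5) = +0.000006+0.000000i   from Y*(Ω₁)=+0.072809+0.110087i, Y(Ω₂)=+0.000026-0.000035i
Σ over m = +0.031764+0.000000i; ×(4π/11) → +0.036287+0.000000i. Real part: 0.036287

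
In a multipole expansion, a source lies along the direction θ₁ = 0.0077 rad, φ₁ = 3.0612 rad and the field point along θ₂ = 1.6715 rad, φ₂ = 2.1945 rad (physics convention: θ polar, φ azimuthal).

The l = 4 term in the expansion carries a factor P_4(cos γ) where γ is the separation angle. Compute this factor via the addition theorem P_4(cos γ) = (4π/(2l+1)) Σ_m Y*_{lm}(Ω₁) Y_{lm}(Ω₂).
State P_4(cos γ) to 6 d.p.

Summing Y*_{l m}(θ₁,φ₁)·Y_{l m}(θ₂,φ₂) over m ∈ [−4, 4]; prefactor 4π/(2·4+1) = 1.396263:
  [-4]  conj(Y_{4,-4})(Ω₁) = (0.000000, -0.000000) ; Y_{4,-4}(Ω₂) = (-0.346052, -0.261315) ; Δ = (-0.000000, -0.000000)
  [-3]  conj(Y_{4,-3})(Ω₁) = (-0.000001, 0.000000) ; Y_{4,-3}(Ω₂) = (-0.118385, 0.036662) ; Δ = (0.000000, -0.000000)
  [-2]  conj(Y_{4,-2})(Ω₁) = (0.000117, -0.000019) ; Y_{4,-2}(Ω₂) = (0.097786, -0.291764) ; Δ = (0.000006, -0.000036)
  [-1]  conj(Y_{4,-1})(Ω₁) = (-0.014522, 0.001170) ; Y_{4,-1}(Ω₂) = (-0.080956, -0.112515) ; Δ = (0.001307, 0.001539)
  [+0]  conj(Y_{4,0})(Ω₁) = (0.846034, -0.000000) ; Y_{4,0}(Ω₂) = (0.285660, 0.000000) ; Δ = (0.241678, 0.000000)
  [+1]  conj(Y_{4,1})(Ω₁) = (0.014522, 0.001170) ; Y_{4,1}(Ω₂) = (0.080956, -0.112515) ; Δ = (0.001307, -0.001539)
  [+2]  conj(Y_{4,2})(Ω₁) = (0.000117, 0.000019) ; Y_{4,2}(Ω₂) = (0.097786, 0.291764) ; Δ = (0.000006, 0.000036)
  [+3]  conj(Y_{4,3})(Ω₁) = (0.000001, 0.000000) ; Y_{4,3}(Ω₂) = (0.118385, 0.036662) ; Δ = (0.000000, 0.000000)
  [+4]  conj(Y_{4,4})(Ω₁) = (0.000000, 0.000000) ; Y_{4,4}(Ω₂) = (-0.346052, 0.261315) ; Δ = (-0.000000, 0.000000)
Σ over m = (0.244304, -0.000000); ×(4π/9) → (0.341113, -0.000000). Real part: 0.341113

0.341113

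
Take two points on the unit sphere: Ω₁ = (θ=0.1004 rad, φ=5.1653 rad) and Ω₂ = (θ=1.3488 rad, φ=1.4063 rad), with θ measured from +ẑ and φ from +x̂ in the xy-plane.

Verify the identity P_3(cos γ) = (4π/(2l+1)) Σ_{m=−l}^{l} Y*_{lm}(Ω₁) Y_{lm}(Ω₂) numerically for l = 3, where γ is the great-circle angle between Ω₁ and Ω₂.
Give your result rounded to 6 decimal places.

Addition theorem: P_3(cos γ) = (4π/7) Σ_m Y*_{lm}(Ω₁) Y_{lm}(Ω₂), m = −3…3:
  m=-3: Y*=(-0.000411, 0.000088)  Y=(-0.183443, 0.341050)  product (0.000045, -0.000156)
  m=-2: Y*=(-0.006303, -0.008039)  Y=(-0.202627, -0.069177)  product (0.000721, 0.002065)
  m=-1: Y*=(0.055986, -0.115044)  Y=(-0.039111, 0.235612)  product (0.024916, 0.017691)
  m=+0: Y*=(0.723943, -0.000000)  Y=(-0.226579, 0.000000)  product (-0.164030, 0.000000)
  m=+1: Y*=(-0.055986, -0.115044)  Y=(0.039111, 0.235612)  product (0.024916, -0.017691)
  m=+2: Y*=(-0.006303, 0.008039)  Y=(-0.202627, 0.069177)  product (0.000721, -0.002065)
  m=+3: Y*=(0.000411, 0.000088)  Y=(0.183443, 0.341050)  product (0.000045, 0.000156)
Total Σ_m = (-0.112665, -0.000000). Multiply by 1.795196: (-0.202256, -0.000000). P_3(cos γ) = -0.202256

-0.202256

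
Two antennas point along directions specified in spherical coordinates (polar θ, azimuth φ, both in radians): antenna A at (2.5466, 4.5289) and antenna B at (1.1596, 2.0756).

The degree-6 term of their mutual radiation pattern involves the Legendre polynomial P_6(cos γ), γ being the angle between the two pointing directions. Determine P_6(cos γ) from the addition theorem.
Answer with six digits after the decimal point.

-0.214609

Expand P_6 via completeness: Σ_{m} conj(Y_{6,m}) at Ω₁ times Y_{6,m} at Ω₂ —
  m=-6: -0.00678 + 0.01336j × 0.28475 + 0.03225j = -0.00236 + 0.00358j  (running Σ = -0.00236 + 0.00358j)
  m=-5: 0.06088 + 0.04660j × -0.25066 + 0.35291j = -0.03171 + 0.00980j  (running Σ = -0.03407 + 0.01339j)
  m=-4: 0.17111 - 0.15436j × -0.08271 - 0.17192j = -0.04069 - 0.01665j  (running Σ = -0.07476 - 0.00326j)
  m=-3: -0.22580 - 0.36790j × -0.24878 - 0.01404j = 0.05101 + 0.09470j  (running Σ = -0.02375 + 0.09143j)
  m=-2: -0.39896 + 0.15336j × 0.15051 - 0.23944j = -0.02333 + 0.11861j  (running Σ = -0.04708 + 0.21004j)
  m=-1: -0.00184 - 0.00993j × -0.07661 - 0.13864j = -0.00124 + 0.00102j  (running Σ = -0.04832 + 0.21106j)
  m=0: -0.42172 + 0.00000j × 0.29731 + 0.00000j = -0.12538 + 0.00000j  (running Σ = -0.17370 + 0.21106j)
  m=1: 0.00184 - 0.00993j × 0.07661 - 0.13864j = -0.00124 - 0.00102j  (running Σ = -0.17494 + 0.21004j)
  m=2: -0.39896 - 0.15336j × 0.15051 + 0.23944j = -0.02333 - 0.11861j  (running Σ = -0.19826 + 0.09143j)
  m=3: 0.22580 - 0.36790j × 0.24878 - 0.01404j = 0.05101 - 0.09470j  (running Σ = -0.14726 - 0.00326j)
  m=4: 0.17111 + 0.15436j × -0.08271 + 0.17192j = -0.04069 + 0.01665j  (running Σ = -0.18795 + 0.01339j)
  m=5: -0.06088 + 0.04660j × 0.25066 + 0.35291j = -0.03171 - 0.00980j  (running Σ = -0.21965 + 0.00358j)
  m=6: -0.00678 - 0.01336j × 0.28475 - 0.03225j = -0.00236 - 0.00358j  (running Σ = -0.22201 - 0.00000j)
Σ over m = -0.22201 - 0.00000j; ×(4π/13) → -0.21461 - 0.00000j. Real part: -0.214609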